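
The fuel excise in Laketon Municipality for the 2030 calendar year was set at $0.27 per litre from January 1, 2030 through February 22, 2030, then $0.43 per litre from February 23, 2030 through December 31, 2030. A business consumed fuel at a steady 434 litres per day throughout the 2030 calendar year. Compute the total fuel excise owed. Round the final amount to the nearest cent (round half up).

$64435.98

January 1 – February 22, 2030: 53 days × 434 litres/day = 23,002 litres at $0.27/litre → $6210.54
February 23 – December 31, 2030: 312 days × 434 litres/day = 135,408 litres at $0.43/litre → $58225.44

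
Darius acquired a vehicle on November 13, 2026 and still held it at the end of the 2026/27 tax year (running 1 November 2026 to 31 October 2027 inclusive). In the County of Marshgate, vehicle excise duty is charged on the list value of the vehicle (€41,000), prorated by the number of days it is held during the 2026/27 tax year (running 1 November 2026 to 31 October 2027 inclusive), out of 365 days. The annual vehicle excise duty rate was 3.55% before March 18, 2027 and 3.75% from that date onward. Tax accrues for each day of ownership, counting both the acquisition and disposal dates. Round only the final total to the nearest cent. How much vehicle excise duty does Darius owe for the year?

€1,458.87

November 13, 2026 – March 17, 2027: 125 days at 3.55% → €41,000 × 3.55% × 125/365 = €498.4589
March 18 – October 31, 2027: 228 days at 3.75% → €41,000 × 3.75% × 228/365 = €960.4110
Total = €1,458.8699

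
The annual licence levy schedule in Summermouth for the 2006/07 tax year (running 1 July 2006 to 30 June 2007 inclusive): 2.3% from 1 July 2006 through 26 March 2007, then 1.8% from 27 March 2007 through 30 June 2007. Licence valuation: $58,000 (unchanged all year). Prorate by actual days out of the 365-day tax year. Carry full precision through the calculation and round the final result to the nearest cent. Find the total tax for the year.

1 July 2006 – 26 March 2007: 269 days at 2.3% → $58,000 × 2.3% × 269/365 = $983.1397
27 March – 30 June 2007: 96 days at 1.8% → $58,000 × 1.8% × 96/365 = $274.5863
Total = $1,257.7260

$1,257.73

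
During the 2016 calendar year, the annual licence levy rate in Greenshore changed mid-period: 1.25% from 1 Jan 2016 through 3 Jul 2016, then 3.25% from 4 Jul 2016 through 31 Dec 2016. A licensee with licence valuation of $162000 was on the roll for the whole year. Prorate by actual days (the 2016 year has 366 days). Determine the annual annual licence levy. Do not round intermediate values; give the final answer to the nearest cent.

$3627.30

1 Jan – 3 Jul 2016: 185 days at 1.25% → $162000 × 1.25% × 185/366 = $1023.5656
4 Jul – 31 Dec 2016: 181 days at 3.25% → $162000 × 3.25% × 181/366 = $2603.7295
Total = $3627.2951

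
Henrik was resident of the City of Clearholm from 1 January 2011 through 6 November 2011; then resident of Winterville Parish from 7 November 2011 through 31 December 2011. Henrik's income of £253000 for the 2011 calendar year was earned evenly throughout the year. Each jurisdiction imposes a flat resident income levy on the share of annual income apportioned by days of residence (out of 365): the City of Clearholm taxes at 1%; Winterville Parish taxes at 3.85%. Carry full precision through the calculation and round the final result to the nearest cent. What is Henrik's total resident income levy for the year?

The City of Clearholm, 1 January – 6 November 2011: 310 days → £253000 × 1% × 310/365 = £2148.7671
Winterville Parish, 7 November – 31 December 2011: 55 days → £253000 × 3.85% × 55/365 = £1467.7466
Total = £3616.5137

£3616.51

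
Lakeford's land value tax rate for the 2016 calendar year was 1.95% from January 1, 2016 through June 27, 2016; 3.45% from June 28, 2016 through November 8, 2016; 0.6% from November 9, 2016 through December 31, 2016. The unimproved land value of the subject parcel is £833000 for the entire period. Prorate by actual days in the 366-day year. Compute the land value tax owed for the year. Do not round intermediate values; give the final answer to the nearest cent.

January 1 – June 27, 2016: 179 days at 1.95% → £833000 × 1.95% × 179/366 = £7944.2254
June 28 – November 8, 2016: 134 days at 3.45% → £833000 × 3.45% × 134/366 = £10521.7459
November 9 – December 31, 2016: 53 days at 0.6% → £833000 × 0.6% × 53/366 = £723.7541
Total = £19189.7254

£19189.73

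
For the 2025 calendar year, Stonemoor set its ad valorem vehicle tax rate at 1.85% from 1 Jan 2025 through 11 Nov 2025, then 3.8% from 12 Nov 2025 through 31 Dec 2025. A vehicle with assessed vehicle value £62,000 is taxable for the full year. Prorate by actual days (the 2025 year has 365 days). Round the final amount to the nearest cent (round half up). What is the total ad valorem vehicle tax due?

£1,312.62

1 Jan – 11 Nov 2025: 315 days at 1.85% → £62,000 × 1.85% × 315/365 = £989.8767
12 Nov – 31 Dec 2025: 50 days at 3.8% → £62,000 × 3.8% × 50/365 = £322.7397
Total = £1,312.6164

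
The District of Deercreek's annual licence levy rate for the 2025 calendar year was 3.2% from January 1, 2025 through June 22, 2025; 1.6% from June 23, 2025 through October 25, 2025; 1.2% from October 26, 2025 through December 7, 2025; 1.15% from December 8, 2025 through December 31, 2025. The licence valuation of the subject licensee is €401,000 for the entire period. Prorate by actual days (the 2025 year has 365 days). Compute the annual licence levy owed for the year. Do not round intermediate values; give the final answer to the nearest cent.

January 1 – June 22, 2025: 173 days at 3.2% → €401,000 × 3.2% × 173/365 = €6,082.0164
June 23 – October 25, 2025: 125 days at 1.6% → €401,000 × 1.6% × 125/365 = €2,197.2603
October 26 – December 7, 2025: 43 days at 1.2% → €401,000 × 1.2% × 43/365 = €566.8932
December 8 – December 31, 2025: 24 days at 1.15% → €401,000 × 1.15% × 24/365 = €303.2219
Total = €9,149.3918

€9,149.39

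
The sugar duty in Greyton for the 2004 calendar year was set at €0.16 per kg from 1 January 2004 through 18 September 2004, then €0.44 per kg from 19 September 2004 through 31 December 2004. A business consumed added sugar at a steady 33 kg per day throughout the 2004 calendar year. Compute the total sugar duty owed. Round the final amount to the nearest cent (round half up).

€2,893.44

1 January – 18 September 2004: 262 days × 33 kg/day = 8,646 kg at €0.16/kg → €1,383.36
19 September – 31 December 2004: 104 days × 33 kg/day = 3,432 kg at €0.44/kg → €1,510.08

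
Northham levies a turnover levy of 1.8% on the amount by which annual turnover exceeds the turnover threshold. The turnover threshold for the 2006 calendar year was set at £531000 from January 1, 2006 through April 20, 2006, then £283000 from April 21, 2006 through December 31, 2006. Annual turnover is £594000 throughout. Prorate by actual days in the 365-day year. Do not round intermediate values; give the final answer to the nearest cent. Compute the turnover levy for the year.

£4252.68

January 1 – April 20, 2006: 110 days, exemption £531000 → (£594000 − £531000) × 1.8% × 110/365 = £341.7534
April 21 – December 31, 2006: 255 days, exemption £283000 → (£594000 − £283000) × 1.8% × 255/365 = £3910.9315
Total = £4252.6849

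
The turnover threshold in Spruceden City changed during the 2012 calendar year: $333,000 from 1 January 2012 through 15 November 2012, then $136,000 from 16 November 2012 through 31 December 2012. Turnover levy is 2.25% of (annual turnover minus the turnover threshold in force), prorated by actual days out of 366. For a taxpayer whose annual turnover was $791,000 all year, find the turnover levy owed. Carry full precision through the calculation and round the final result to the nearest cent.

$10,862.09

1 January – 15 November 2012: 320 days, exemption $333,000 → ($791,000 − $333,000) × 2.25% × 320/366 = $9,009.8361
16 November – 31 December 2012: 46 days, exemption $136,000 → ($791,000 − $136,000) × 2.25% × 46/366 = $1,852.2541
Total = $10,862.0902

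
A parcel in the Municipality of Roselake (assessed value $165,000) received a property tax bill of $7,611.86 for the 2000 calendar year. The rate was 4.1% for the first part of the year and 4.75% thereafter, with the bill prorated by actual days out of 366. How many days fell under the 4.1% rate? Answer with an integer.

Let d = days at the first rate; then 366 − d days at the second rate.
$165,000 × [4.1%·d + 4.75%·(366−d)] / 366 = $7,611.86
Solving gives d = 77, so the new rate took effect on 18 Mar 2000.

77 days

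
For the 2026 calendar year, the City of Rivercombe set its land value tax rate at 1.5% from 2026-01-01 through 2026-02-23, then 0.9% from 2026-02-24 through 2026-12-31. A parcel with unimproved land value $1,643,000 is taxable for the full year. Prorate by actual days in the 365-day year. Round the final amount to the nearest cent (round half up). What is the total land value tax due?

$16,245.44

2026-01-01 to 2026-02-23: 54 days at 1.5% → $1,643,000 × 1.5% × 54/365 = $3,646.1096
2026-02-24 to 2026-12-31: 311 days at 0.9% → $1,643,000 × 0.9% × 311/365 = $12,599.3342
Total = $16,245.4438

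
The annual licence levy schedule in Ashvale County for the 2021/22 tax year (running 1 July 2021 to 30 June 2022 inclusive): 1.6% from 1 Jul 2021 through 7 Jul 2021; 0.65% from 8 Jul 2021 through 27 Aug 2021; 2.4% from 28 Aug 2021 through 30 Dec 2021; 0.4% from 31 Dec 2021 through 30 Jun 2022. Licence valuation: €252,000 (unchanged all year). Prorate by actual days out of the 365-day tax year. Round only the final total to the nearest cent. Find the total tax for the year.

€2,880.05

1 Jul – 7 Jul 2021: 7 days at 1.6% → €252,000 × 1.6% × 7/365 = €77.3260
8 Jul – 27 Aug 2021: 51 days at 0.65% → €252,000 × 0.65% × 51/365 = €228.8712
28 Aug – 30 Dec 2021: 125 days at 2.4% → €252,000 × 2.4% × 125/365 = €2,071.2329
31 Dec 2021 – 30 Jun 2022: 182 days at 0.4% → €252,000 × 0.4% × 182/365 = €502.6192
Total = €2,880.0493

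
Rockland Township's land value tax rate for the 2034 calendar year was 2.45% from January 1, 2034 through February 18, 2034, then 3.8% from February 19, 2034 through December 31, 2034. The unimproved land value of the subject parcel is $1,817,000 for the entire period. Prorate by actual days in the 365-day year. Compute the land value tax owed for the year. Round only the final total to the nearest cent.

$65,753.00

January 1 – February 18, 2034: 49 days at 2.45% → $1,817,000 × 2.45% × 49/365 = $5,976.1877
February 19 – December 31, 2034: 316 days at 3.8% → $1,817,000 × 3.8% × 316/365 = $59,776.8110
Total = $65,752.9986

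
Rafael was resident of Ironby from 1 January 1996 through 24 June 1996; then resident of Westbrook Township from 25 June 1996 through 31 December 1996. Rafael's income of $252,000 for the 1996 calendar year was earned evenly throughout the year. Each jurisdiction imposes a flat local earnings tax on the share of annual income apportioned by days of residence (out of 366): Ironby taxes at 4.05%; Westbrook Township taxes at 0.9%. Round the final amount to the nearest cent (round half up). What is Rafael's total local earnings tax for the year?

Ironby, 1 January – 24 June 1996: 176 days → $252,000 × 4.05% × 176/366 = $4,907.8033
Westbrook Township, 25 June – 31 December 1996: 190 days → $252,000 × 0.9% × 190/366 = $1,177.3770
Total = $6,085.1803

$6,085.18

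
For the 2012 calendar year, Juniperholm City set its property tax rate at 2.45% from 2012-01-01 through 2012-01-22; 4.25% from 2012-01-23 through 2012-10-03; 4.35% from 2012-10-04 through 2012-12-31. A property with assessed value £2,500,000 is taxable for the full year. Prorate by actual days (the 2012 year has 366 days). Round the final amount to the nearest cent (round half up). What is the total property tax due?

£104,153.01

2012-01-01 to 2012-01-22: 22 days at 2.45% → £2,500,000 × 2.45% × 22/366 = £3,681.6940
2012-01-23 to 2012-10-03: 255 days at 4.25% → £2,500,000 × 4.25% × 255/366 = £74,026.6393
2012-10-04 to 2012-12-31: 89 days at 4.35% → £2,500,000 × 4.35% × 89/366 = £26,444.6721
Total = £104,153.0055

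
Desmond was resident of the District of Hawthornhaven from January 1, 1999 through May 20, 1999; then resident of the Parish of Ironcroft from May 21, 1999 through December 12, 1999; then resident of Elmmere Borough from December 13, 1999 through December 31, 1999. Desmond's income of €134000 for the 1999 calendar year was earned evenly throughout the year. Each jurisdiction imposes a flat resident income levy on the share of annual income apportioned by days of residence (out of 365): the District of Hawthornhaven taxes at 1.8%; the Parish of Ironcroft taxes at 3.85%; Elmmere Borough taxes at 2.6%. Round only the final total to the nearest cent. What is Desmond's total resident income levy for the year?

The District of Hawthornhaven, January 1 – May 20, 1999: 140 days → €134000 × 1.8% × 140/365 = €925.1507
The Parish of Ironcroft, May 21 – December 12, 1999: 206 days → €134000 × 3.85% × 206/365 = €2911.6548
Elmmere Borough, December 13 – December 31, 1999: 19 days → €134000 × 2.6% × 19/365 = €181.3589
Total = €4018.1644

€4018.16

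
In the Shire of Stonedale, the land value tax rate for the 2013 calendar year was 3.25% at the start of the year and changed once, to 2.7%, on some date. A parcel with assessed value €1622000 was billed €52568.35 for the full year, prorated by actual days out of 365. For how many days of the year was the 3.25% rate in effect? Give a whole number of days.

Let d = days at the first rate; then 365 − d days at the second rate.
€1622000 × [3.25%·d + 2.7%·(365−d)] / 365 = €52568.35
Solving gives d = 359, so the new rate took effect on December 26, 2013.

359 days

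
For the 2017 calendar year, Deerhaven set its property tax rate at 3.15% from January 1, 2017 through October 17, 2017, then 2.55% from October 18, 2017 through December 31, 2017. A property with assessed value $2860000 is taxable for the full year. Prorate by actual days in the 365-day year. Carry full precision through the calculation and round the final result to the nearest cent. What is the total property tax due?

January 1 – October 17, 2017: 290 days at 3.15% → $2860000 × 3.15% × 290/365 = $71578.3562
October 18 – December 31, 2017: 75 days at 2.55% → $2860000 × 2.55% × 75/365 = $14985.6164
Total = $86563.9726

$86563.97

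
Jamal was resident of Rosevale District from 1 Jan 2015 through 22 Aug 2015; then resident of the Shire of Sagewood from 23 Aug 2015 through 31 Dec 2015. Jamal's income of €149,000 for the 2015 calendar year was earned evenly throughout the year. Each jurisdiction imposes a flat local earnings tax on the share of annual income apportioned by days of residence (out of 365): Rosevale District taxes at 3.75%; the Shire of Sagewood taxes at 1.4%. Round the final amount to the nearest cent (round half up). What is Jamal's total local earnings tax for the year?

€4,330.80

Rosevale District, 1 Jan – 22 Aug 2015: 234 days → €149,000 × 3.75% × 234/365 = €3,582.1233
The Shire of Sagewood, 23 Aug – 31 Dec 2015: 131 days → €149,000 × 1.4% × 131/365 = €748.6740
Total = €4,330.7973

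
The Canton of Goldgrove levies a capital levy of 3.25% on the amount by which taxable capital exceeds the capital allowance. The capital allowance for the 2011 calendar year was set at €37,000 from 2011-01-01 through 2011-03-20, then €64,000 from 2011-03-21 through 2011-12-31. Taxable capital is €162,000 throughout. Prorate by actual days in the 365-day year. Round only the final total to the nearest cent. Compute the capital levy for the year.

2011-01-01 to 2011-03-20: 79 days, exemption €37,000 → (€162,000 − €37,000) × 3.25% × 79/365 = €879.2808
2011-03-21 to 2011-12-31: 286 days, exemption €64,000 → (€162,000 − €64,000) × 3.25% × 286/365 = €2,495.6438
Total = €3,374.9247

€3,374.92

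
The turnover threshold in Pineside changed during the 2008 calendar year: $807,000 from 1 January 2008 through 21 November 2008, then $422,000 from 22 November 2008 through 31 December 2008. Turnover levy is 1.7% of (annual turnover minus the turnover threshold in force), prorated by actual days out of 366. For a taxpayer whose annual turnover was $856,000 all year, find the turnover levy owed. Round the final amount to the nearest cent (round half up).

1 January – 21 November 2008: 326 days, exemption $807,000 → ($856,000 − $807,000) × 1.7% × 326/366 = $741.9617
22 November – 31 December 2008: 40 days, exemption $422,000 → ($856,000 − $422,000) × 1.7% × 40/366 = $806.3388
Total = $1,548.3005

$1,548.30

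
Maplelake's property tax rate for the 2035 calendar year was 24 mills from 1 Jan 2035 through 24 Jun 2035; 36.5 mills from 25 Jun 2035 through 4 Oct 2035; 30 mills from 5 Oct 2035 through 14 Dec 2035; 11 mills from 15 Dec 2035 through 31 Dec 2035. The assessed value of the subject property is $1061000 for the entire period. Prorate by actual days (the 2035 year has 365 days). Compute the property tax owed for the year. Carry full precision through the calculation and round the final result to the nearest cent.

1 Jan – 24 Jun 2035: 175 days at 24 mills → $1061000 × 2.4% × 175/365 = $12208.7671
25 Jun – 4 Oct 2035: 102 days at 36.5 mills → $1061000 × 3.65% × 102/365 = $10822.2000
5 Oct – 14 Dec 2035: 71 days at 30 mills → $1061000 × 3% × 71/365 = $6191.5890
15 Dec – 31 Dec 2035: 17 days at 11 mills → $1061000 × 1.1% × 17/365 = $543.5808
Total = $29766.1370

$29766.14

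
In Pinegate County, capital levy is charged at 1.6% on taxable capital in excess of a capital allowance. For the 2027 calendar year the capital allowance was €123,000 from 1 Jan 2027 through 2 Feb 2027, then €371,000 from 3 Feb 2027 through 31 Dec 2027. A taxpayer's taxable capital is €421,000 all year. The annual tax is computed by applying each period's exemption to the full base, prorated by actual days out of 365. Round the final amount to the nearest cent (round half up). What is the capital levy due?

€1,158.75

1 Jan – 2 Feb 2027: 33 days, exemption €123,000 → (€421,000 − €123,000) × 1.6% × 33/365 = €431.0795
3 Feb – 31 Dec 2027: 332 days, exemption €371,000 → (€421,000 − €371,000) × 1.6% × 332/365 = €727.6712
Total = €1,158.7507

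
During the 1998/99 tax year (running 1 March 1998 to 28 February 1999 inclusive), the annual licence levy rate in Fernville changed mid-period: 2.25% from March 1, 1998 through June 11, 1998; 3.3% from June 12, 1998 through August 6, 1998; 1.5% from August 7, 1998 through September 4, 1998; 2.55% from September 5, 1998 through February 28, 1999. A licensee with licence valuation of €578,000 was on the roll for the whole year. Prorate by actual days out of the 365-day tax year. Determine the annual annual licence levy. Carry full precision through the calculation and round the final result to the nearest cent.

March 1 – June 11, 1998: 103 days at 2.25% → €578,000 × 2.25% × 103/365 = €3,669.9041
June 12 – August 6, 1998: 56 days at 3.3% → €578,000 × 3.3% × 56/365 = €2,926.4219
August 7 – September 4, 1998: 29 days at 1.5% → €578,000 × 1.5% × 29/365 = €688.8493
September 5, 1998 – February 28, 1999: 177 days at 2.55% → €578,000 × 2.55% × 177/365 = €7,147.4055
Total = €14,432.5808

€14,432.58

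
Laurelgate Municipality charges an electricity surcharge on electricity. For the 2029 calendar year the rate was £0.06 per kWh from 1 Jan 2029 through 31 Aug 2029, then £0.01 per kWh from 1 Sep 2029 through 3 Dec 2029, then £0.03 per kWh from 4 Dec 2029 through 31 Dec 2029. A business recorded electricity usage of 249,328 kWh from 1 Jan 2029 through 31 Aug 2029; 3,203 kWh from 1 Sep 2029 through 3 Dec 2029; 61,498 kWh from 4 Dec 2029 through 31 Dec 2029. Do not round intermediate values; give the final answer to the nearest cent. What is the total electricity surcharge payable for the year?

1 Jan – 31 Aug 2029: 249,328 kWh at £0.06/kWh → £14,959.68
1 Sep – 3 Dec 2029: 3,203 kWh at £0.01/kWh → £32.03
4 Dec – 31 Dec 2029: 61,498 kWh at £0.03/kWh → £1,844.94

£16,836.65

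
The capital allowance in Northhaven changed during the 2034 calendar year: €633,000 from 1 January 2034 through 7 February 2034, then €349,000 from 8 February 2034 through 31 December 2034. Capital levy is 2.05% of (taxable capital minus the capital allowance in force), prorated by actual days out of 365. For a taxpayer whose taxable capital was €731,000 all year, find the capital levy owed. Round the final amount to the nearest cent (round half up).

€7,224.87

1 January – 7 February 2034: 38 days, exemption €633,000 → (€731,000 − €633,000) × 2.05% × 38/365 = €209.1562
8 February – 31 December 2034: 327 days, exemption €349,000 → (€731,000 − €349,000) × 2.05% × 327/365 = €7,015.7178
Total = €7,224.8740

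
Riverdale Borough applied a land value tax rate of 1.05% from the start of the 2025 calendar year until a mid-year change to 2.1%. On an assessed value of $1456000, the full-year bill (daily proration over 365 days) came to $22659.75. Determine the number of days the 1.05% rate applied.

189 days

Let d = days at the first rate; then 365 − d days at the second rate.
$1456000 × [1.05%·d + 2.1%·(365−d)] / 365 = $22659.75
Solving gives d = 189, so the new rate took effect on 9 Jul 2025.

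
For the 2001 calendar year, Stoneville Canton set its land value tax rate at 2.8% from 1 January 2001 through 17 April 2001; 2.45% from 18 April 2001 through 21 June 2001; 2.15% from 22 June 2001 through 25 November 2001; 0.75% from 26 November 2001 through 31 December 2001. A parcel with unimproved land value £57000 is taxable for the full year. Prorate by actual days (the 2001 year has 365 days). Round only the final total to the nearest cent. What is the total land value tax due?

£1285.86

1 January – 17 April 2001: 107 days at 2.8% → £57000 × 2.8% × 107/365 = £467.8685
18 April – 21 June 2001: 65 days at 2.45% → £57000 × 2.45% × 65/365 = £248.6918
22 June – 25 November 2001: 157 days at 2.15% → £57000 × 2.15% × 157/365 = £527.1329
26 November – 31 December 2001: 36 days at 0.75% → £57000 × 0.75% × 36/365 = £42.1644
Total = £1285.8575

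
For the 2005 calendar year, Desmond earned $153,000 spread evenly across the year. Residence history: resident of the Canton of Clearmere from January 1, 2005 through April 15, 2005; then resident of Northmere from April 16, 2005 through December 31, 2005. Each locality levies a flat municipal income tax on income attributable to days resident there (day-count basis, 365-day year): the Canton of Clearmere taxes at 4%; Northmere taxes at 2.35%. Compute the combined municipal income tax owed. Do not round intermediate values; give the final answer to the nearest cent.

The Canton of Clearmere, January 1 – April 15, 2005: 105 days → $153,000 × 4% × 105/365 = $1,760.5479
Northmere, April 16 – December 31, 2005: 260 days → $153,000 × 2.35% × 260/365 = $2,561.1781
Total = $4,321.7260

$4,321.73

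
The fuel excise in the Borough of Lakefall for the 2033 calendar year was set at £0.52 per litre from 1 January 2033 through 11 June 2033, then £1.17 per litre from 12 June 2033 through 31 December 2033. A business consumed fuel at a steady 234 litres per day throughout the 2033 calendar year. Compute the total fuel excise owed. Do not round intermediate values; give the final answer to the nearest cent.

1 January – 11 June 2033: 162 days × 234 litres/day = 37,908 litres at £0.52/litre → £19,712.16
12 June – 31 December 2033: 203 days × 234 litres/day = 47,502 litres at £1.17/litre → £55,577.34

£75,289.50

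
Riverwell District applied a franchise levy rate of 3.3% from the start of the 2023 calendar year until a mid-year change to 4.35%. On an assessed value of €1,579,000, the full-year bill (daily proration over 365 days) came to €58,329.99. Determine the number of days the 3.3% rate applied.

Let d = days at the first rate; then 365 − d days at the second rate.
€1,579,000 × [3.3%·d + 4.35%·(365−d)] / 365 = €58,329.99
Solving gives d = 228, so the new rate took effect on August 17, 2023.

228 days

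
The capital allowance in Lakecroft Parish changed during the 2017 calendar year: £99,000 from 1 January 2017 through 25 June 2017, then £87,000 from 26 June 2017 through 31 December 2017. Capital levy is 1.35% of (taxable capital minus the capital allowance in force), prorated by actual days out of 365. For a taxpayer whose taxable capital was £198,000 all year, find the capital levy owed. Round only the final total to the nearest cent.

1 January – 25 June 2017: 176 days, exemption £99,000 → (£198,000 − £99,000) × 1.35% × 176/365 = £644.4493
26 June – 31 December 2017: 189 days, exemption £87,000 → (£198,000 − £87,000) × 1.35% × 189/365 = £775.9356
Total = £1,420.3849

£1,420.38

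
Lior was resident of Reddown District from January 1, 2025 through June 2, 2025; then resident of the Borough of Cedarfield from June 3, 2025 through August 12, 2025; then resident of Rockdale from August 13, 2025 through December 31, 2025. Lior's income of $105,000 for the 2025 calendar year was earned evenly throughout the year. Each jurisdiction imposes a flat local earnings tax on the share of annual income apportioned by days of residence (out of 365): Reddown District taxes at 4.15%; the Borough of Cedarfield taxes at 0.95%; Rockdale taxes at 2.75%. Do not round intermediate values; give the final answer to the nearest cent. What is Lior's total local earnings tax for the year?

Reddown District, January 1 – June 2, 2025: 153 days → $105,000 × 4.15% × 153/365 = $1,826.5685
The Borough of Cedarfield, June 3 – August 12, 2025: 71 days → $105,000 × 0.95% × 71/365 = $194.0342
Rockdale, August 13 – December 31, 2025: 141 days → $105,000 × 2.75% × 141/365 = $1,115.4452
Total = $3,136.0479

$3,136.05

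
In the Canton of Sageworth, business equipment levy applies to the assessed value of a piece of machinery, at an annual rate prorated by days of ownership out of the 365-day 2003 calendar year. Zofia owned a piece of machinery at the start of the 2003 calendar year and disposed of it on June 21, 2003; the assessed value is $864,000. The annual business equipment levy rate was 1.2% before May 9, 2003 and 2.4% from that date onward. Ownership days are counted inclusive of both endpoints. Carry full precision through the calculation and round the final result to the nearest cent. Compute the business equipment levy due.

$6,135.58

January 1 – May 8, 2003: 128 days at 1.2% → $864,000 × 1.2% × 128/365 = $3,635.9014
May 9 – June 21, 2003: 44 days at 2.4% → $864,000 × 2.4% × 44/365 = $2,499.6822
Total = $6,135.5836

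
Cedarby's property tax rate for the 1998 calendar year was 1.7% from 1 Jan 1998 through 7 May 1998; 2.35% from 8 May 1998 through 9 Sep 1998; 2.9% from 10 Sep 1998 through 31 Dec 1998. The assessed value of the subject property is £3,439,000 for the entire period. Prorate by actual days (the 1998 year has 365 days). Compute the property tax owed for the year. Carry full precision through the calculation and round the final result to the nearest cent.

£78,894.43

1 Jan – 7 May 1998: 127 days at 1.7% → £3,439,000 × 1.7% × 127/365 = £20,341.9205
8 May – 9 Sep 1998: 125 days at 2.35% → £3,439,000 × 2.35% × 125/365 = £27,676.8836
10 Sep – 31 Dec 1998: 113 days at 2.9% → £3,439,000 × 2.9% × 113/365 = £30,875.6247
Total = £78,894.4288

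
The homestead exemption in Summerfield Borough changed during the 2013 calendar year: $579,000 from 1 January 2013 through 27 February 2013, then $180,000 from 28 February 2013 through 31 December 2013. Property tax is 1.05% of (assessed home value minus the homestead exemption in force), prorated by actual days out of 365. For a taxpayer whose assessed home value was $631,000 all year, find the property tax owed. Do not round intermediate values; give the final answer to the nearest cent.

$4,069.77

1 January – 27 February 2013: 58 days, exemption $579,000 → ($631,000 − $579,000) × 1.05% × 58/365 = $86.7616
28 February – 31 December 2013: 307 days, exemption $180,000 → ($631,000 − $180,000) × 1.05% × 307/365 = $3,983.0096
Total = $4,069.7712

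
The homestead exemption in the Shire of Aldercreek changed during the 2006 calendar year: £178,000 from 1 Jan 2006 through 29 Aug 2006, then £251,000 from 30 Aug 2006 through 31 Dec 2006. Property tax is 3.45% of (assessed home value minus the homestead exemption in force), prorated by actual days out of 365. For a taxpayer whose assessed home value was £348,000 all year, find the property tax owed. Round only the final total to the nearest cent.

£5,009.40

1 Jan – 29 Aug 2006: 241 days, exemption £178,000 → (£348,000 − £178,000) × 3.45% × 241/365 = £3,872.5068
30 Aug – 31 Dec 2006: 124 days, exemption £251,000 → (£348,000 − £251,000) × 3.45% × 124/365 = £1,136.8932
Total = £5,009.4000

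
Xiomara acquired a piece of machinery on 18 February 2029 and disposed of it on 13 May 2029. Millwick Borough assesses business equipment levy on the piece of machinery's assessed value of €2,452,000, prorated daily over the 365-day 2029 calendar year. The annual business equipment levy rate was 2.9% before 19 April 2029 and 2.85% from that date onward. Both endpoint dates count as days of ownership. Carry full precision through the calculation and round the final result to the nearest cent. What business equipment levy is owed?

18 February – 18 April 2029: 60 days at 2.9% → €2,452,000 × 2.9% × 60/365 = €11,688.9863
19 April – 13 May 2029: 25 days at 2.85% → €2,452,000 × 2.85% × 25/365 = €4,786.4384
Total = €16,475.4247

€16,475.42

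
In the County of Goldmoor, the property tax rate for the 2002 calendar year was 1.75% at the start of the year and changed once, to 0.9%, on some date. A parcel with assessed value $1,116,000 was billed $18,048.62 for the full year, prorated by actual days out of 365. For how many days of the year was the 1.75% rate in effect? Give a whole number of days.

308 days

Let d = days at the first rate; then 365 − d days at the second rate.
$1,116,000 × [1.75%·d + 0.9%·(365−d)] / 365 = $18,048.62
Solving gives d = 308, so the new rate took effect on November 5, 2002.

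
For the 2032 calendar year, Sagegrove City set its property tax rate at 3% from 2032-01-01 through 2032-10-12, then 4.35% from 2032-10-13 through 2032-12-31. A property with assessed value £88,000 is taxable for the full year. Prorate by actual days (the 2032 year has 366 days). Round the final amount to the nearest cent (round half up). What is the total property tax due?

2032-01-01 to 2032-10-12: 286 days at 3% → £88,000 × 3% × 286/366 = £2,062.9508
2032-10-13 to 2032-12-31: 80 days at 4.35% → £88,000 × 4.35% × 80/366 = £836.7213
Total = £2,899.6721

£2,899.67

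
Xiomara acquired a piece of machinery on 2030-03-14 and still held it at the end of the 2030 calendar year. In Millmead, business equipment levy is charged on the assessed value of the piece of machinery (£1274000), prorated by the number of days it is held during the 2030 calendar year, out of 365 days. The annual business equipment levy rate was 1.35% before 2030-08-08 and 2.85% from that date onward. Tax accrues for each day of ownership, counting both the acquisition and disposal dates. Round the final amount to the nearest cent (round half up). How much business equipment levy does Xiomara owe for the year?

2030-03-14 to 2030-08-07: 147 days at 1.35% → £1274000 × 1.35% × 147/365 = £6926.7205
2030-08-08 to 2030-12-31: 146 days at 2.85% → £1274000 × 2.85% × 146/365 = £14523.6000
Total = £21450.3205

£21450.32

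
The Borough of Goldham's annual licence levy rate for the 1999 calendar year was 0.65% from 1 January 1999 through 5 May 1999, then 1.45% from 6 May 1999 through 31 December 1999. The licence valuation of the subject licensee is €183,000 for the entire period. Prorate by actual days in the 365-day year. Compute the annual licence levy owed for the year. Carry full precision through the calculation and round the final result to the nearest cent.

€2,152.13

1 January – 5 May 1999: 125 days at 0.65% → €183,000 × 0.65% × 125/365 = €407.3630
6 May – 31 December 1999: 240 days at 1.45% → €183,000 × 1.45% × 240/365 = €1,744.7671
Total = €2,152.1301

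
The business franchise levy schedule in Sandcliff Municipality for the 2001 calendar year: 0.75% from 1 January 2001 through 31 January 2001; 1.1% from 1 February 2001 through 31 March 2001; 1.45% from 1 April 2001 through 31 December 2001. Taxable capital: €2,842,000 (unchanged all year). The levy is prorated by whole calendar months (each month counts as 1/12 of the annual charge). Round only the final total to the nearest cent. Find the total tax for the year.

1 January – 31 January 2001: 1 month at 0.75% → €2,842,000 × 0.75% × 1/12 = €1,776.2500
1 February – 31 March 2001: 2 months at 1.1% → €2,842,000 × 1.1% × 2/12 = €5,210.3333
1 April – 31 December 2001: 9 months at 1.45% → €2,842,000 × 1.45% × 9/12 = €30,906.7500
Total = €37,893.3333

€37,893.33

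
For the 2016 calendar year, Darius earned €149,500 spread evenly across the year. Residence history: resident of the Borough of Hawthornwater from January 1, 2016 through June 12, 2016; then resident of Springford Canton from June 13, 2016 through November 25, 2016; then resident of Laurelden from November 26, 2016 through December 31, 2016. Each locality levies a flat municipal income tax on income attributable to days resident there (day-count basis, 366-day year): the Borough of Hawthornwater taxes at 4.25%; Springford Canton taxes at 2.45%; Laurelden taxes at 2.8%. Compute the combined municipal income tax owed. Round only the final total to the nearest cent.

The Borough of Hawthornwater, January 1 – June 12, 2016: 164 days → €149,500 × 4.25% × 164/366 = €2,847.0355
Springford Canton, June 13 – November 25, 2016: 166 days → €149,500 × 2.45% × 166/366 = €1,661.2473
Laurelden, November 26 – December 31, 2016: 36 days → €149,500 × 2.8% × 36/366 = €411.7377
Total = €4,920.0205

€4,920.02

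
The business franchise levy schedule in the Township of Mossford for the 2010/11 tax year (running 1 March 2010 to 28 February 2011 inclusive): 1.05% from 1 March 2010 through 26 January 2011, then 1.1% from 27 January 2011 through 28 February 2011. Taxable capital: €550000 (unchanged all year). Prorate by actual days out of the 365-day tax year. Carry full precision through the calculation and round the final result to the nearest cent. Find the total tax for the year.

1 March 2010 – 26 January 2011: 332 days at 1.05% → €550000 × 1.05% × 332/365 = €5252.8767
27 January – 28 February 2011: 33 days at 1.1% → €550000 × 1.1% × 33/365 = €546.9863
Total = €5799.8630

€5799.86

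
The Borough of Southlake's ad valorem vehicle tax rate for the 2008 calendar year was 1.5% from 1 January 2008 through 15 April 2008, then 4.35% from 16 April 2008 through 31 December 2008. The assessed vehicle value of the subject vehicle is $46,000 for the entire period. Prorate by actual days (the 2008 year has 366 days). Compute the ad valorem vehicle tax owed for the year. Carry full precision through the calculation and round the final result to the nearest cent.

1 January – 15 April 2008: 106 days at 1.5% → $46,000 × 1.5% × 106/366 = $199.8361
16 April – 31 December 2008: 260 days at 4.35% → $46,000 × 4.35% × 260/366 = $1,421.4754
Total = $1,621.3115

$1,621.31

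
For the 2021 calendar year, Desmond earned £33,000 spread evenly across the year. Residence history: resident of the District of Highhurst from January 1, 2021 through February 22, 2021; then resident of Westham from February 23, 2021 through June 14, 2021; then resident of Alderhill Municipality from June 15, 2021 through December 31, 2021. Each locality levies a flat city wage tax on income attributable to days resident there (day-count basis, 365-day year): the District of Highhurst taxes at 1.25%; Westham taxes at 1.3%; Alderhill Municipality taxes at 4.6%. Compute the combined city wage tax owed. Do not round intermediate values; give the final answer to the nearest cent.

£1,023.32

The District of Highhurst, January 1 – February 22, 2021: 53 days → £33,000 × 1.25% × 53/365 = £59.8973
Westham, February 23 – June 14, 2021: 112 days → £33,000 × 1.3% × 112/365 = £131.6384
Alderhill Municipality, June 15 – December 31, 2021: 200 days → £33,000 × 4.6% × 200/365 = £831.7808
Total = £1,023.3164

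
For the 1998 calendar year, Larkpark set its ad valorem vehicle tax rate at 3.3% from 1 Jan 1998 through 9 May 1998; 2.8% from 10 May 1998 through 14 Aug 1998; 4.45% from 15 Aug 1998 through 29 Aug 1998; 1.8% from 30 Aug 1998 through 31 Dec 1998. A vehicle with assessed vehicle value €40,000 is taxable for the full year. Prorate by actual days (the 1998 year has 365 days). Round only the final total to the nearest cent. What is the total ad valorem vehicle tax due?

€1,081.92

1 Jan – 9 May 1998: 129 days at 3.3% → €40,000 × 3.3% × 129/365 = €466.5205
10 May – 14 Aug 1998: 97 days at 2.8% → €40,000 × 2.8% × 97/365 = €297.6438
15 Aug – 29 Aug 1998: 15 days at 4.45% → €40,000 × 4.45% × 15/365 = €73.1507
30 Aug – 31 Dec 1998: 124 days at 1.8% → €40,000 × 1.8% × 124/365 = €244.6027
Total = €1,081.9178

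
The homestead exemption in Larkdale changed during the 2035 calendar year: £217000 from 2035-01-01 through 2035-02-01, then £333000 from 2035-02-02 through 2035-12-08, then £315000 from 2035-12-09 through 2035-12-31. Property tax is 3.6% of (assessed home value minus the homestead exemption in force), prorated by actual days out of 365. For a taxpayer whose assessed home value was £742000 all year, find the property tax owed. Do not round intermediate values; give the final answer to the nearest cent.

2035-01-01 to 2035-02-01: 32 days, exemption £217000 → (£742000 − £217000) × 3.6% × 32/365 = £1656.9863
2035-02-02 to 2035-12-08: 310 days, exemption £333000 → (£742000 − £333000) × 3.6% × 310/365 = £12505.3151
2035-12-09 to 2035-12-31: 23 days, exemption £315000 → (£742000 − £315000) × 3.6% × 23/365 = £968.6466
Total = £15130.9479

£15130.95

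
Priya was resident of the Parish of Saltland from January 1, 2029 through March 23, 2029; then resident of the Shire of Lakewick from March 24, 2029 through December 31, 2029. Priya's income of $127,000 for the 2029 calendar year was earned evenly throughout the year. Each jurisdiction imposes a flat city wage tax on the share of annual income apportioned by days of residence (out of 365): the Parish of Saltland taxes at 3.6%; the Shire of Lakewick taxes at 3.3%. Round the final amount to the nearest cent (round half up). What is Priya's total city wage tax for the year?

The Parish of Saltland, January 1 – March 23, 2029: 82 days → $127,000 × 3.6% × 82/365 = $1,027.1342
The Shire of Lakewick, March 24 – December 31, 2029: 283 days → $127,000 × 3.3% × 283/365 = $3,249.4603
Total = $4,276.5945

$4,276.59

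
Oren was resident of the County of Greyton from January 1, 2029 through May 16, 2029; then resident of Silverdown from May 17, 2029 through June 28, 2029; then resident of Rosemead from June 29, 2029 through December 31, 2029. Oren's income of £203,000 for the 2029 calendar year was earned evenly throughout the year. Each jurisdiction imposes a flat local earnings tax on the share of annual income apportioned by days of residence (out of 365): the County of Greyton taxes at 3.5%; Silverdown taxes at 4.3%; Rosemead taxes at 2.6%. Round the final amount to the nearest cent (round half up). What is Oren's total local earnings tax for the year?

£6,365.30

The County of Greyton, January 1 – May 16, 2029: 136 days → £203,000 × 3.5% × 136/365 = £2,647.3425
Silverdown, May 17 – June 28, 2029: 43 days → £203,000 × 4.3% × 43/365 = £1,028.3479
Rosemead, June 29 – December 31, 2029: 186 days → £203,000 × 2.6% × 186/365 = £2,689.6110
Total = £6,365.3014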